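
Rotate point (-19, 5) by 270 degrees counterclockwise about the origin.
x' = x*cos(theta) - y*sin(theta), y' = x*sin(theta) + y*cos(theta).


cos(270) = 0, sin(270) = -1
x' = -19*0 - 5*(-1) = 5
y' = -19*(-1) + 5*0 = 19

(5, 19)


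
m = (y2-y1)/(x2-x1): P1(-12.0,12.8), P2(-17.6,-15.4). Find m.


dy = -15.4 - 12.8 = -28.2
dx = -17.6 + 12.0 = -5.6
m = -28.2/(-5.6) = 5.0357

m = 5.0357


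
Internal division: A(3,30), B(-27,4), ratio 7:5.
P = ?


Px = (7*(-27) + 5*3)/12 = -174/12 = -14.5000
Py = (7*4 + 5*30)/12 = 178/12 = 14.8333

P = (-14.5000, 14.8333)


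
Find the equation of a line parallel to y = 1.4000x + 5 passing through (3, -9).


Parallel lines have equal slopes.
m2 = 1.4000
b2 = -9 - 1.4000*3 = -13.2000

y = 1.4000x - 13.2000


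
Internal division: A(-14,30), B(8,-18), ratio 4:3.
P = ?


Px = (4*8 + 3*(-14))/7 = -10/7 = -1.4286
Py = (4*(-18) + 3*30)/7 = 18/7 = 2.5714

P = (-1.4286, 2.5714)


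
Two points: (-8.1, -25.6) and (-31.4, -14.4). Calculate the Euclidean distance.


dx = -31.4 + 8.1 = -23.3
dy = -14.4 + 25.6 = 11.2
d = sqrt(542.89 + 125.44) = sqrt(668.33) = 25.8521

25.8521


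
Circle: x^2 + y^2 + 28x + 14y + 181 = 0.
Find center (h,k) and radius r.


h = -D/2 = -28/2 = -14
k = -E/2 = -14/2 = -7
r^2 = h^2 + k^2 - F = 196 + 49 - 181 = 64
r = 8

Center (-14, -7), radius = 8


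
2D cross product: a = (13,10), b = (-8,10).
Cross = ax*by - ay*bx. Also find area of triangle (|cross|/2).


cross = 13*10 - 10*(-8) = 130 + 80 = 210
Triangle area = |210|/2 = 210/2 = 105.0000

cross = 210, triangle area = 105.0000


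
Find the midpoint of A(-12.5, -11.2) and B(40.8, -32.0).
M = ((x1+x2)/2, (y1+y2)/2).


Mx = (-12.5 + 40.8)/2 = 28.3/2 = 14.1500
My = (-11.2 - 32.0)/2 = -43.2/2 = -21.6000

(14.1500, -21.6000)


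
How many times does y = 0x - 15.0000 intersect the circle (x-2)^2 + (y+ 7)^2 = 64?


Substitute y = 0x - 15.0000: (x-2)^2 + (0x- 15.0000+ 7)^2 = 64
Expand to Ax^2 + Bx + C = 0, where b-k = -8
A = 1+m^2 = 1
B = 2(m(b-k) - h) = 2(0*(-8) - 2) = -4
C = h^2 + (b-k)^2 - r^2 = 4 + 64 - 64 = 4
disc = B^2-4AC = 16.0000 - 16.0000 = 0
disc = 0

1 intersection point (tangent)


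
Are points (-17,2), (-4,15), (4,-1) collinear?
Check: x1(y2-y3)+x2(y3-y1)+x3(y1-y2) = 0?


-17*(15+ 1) - 4*(-1-2) + 4*(2-15)
= -272 + 12 - 52 = -312

No, not collinear (determinant = -312)


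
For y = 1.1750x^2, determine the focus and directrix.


a = 1.1750
1/(4a) = 0.2128
Focus = (0, 0.2128)
Directrix: y = -0.2128

Focus = (0, 0.2128), Directrix: y = -0.2128


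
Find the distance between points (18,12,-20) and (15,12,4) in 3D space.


dx=-3, dy=0, dz=24
d = sqrt(9+0+576) = sqrt(585) = 24.1868

24.1868


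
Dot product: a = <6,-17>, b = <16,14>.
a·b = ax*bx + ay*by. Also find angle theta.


a·b = 6*16 - 17*14 = 96 - 238 = -142
|a| = sqrt(36+289) = 18.0278
|b| = sqrt(256+196) = 21.2603
cos(theta) = -142/(sqrt(325)*sqrt(452)) = -142/sqrt(146900) = -0.370491
theta = arccos(-142/sqrt(146900)) = 111.7459 degrees

a·b = -142, theta = 111.7459 deg


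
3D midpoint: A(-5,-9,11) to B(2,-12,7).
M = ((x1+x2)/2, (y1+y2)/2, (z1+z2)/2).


Mx = (-5+2)/2 = -1.5000
My = (-9- 12)/2 = -10.5000
Mz = (11+7)/2 = 9.0000

M = (-1.5000, -10.5000, 9.0000)


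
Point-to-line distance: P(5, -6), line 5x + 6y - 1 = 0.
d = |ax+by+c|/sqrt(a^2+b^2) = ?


|5*5 + 6*(-6) - 1| = |-12| = 12
sqrt(25 + 36) = sqrt(61) = 7.8102
d = 12/sqrt(61) = 1.5364

1.5364


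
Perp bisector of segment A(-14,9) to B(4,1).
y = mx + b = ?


Midpoint = (-5, 5)
Slope of AB = dy/dx = -8/18 = -0.4444
Perp slope = -dx/dy = 18/8 = 2.2500
b = My - (perp slope)*Mx = 5 + (18*(-5))/(-8) = 5 + 11.2500 = 16.2500

y = 2.2500x + 16.2500


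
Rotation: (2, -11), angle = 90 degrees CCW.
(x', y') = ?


cos(90) = 0, sin(90) = 1
x' = 2*0 + 11*1 = 11
y' = 2*1 - 11*0 = 2

(11, 2)


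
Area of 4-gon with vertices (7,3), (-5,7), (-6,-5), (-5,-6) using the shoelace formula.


sum(xi*y_{i+1}) = 7*7 - 5*(-5) - 6*(-6) - 5*3 = 95
sum(yi*x_{i+1}) = 3*(-5) + 7*(-6) - 5*(-5) - 6*7 = -74
Area = |95 + 74|/2 = 169/2 = 84.5000

84.5000 sq units


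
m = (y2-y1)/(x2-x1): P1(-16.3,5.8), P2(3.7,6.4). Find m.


dy = 6.4 - 5.8 = 0.6
dx = 3.7 + 16.3 = 20.0
m = 0.6/20.0 = 0.0300

m = 0.0300


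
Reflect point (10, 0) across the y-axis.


Reflection rule for y-axis: (-x, y)
(10, 0) -> (-10, 0)

(-10, 0)


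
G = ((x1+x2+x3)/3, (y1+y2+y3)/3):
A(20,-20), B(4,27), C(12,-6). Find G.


Gx = (20+4+12)/3 = 36/3 = 12.0000
Gy = (-20+27- 6)/3 = 1/3 = 0.3333

G = (12.0000, 0.3333)


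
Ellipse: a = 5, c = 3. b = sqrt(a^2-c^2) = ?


b^2 = 5^2 - (3)^2 = 25 - 9 = 16
b = sqrt(16) = 4

b = 4


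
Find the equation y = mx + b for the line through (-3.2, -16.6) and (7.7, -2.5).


m = (14.1)/(10.9) = 1.2936
b = y1 - m*x1 = -16.6 - (14.1*(-3.2))/(10.9) = -16.6 + 4.1394 = -12.4606

y = 1.2936x - 12.4606


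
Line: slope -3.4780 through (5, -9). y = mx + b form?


y + 9 = -3.4780(x - 5)
y = -3.4780x - 9 + 3.4780*5
y = -3.4780x + 8.3900

y = -3.4780x + 8.3900


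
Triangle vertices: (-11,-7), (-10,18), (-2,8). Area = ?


-11*(18-8) = -110
-10*(8+ 7) = -150
-2*(-7-18) = 50
sum = -210
Area = |-210|/2 = 105.0000

105.0000 sq units


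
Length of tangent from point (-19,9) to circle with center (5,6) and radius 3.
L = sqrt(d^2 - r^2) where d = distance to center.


d = sqrt((-19-5)^2 + (9-6)^2) = sqrt(576+9) = 24.1868
L = sqrt(585.0000 - 9) = sqrt(576.0000) = 24.0000

24.0000


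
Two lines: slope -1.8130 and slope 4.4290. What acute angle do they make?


m1-m2 = -6.242
1+m1*m2 = -7.029777
tan(theta) = |-6.242/(-7.029777)| = 0.887937
theta = arctan(|-6.242/(-7.029777)|) = 41.6031 degrees (acute angle)

41.6031 degrees


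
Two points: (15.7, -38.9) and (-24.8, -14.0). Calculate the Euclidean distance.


dx = -24.8 - 15.7 = -40.5
dy = -14.0 + 38.9 = 24.9
d = sqrt(1640.25 + 620.01) = sqrt(2260.26) = 47.5422

47.5422


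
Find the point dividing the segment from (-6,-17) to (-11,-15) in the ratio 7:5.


Px = (7*(-11) + 5*(-6))/12 = -107/12 = -8.9167
Py = (7*(-15) + 5*(-17))/12 = -190/12 = -15.8333

P = (-8.9167, -15.8333)


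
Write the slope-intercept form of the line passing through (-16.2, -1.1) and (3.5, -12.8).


m = (-11.7)/(19.7) = -0.5939
b = y1 - m*x1 = -1.1 - (-11.7*(-16.2))/(19.7) = -1.1 - 9.6213 = -10.7213

y = -0.5939x - 10.7213


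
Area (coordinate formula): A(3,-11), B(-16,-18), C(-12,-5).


3*(-18+ 5) = -39
-16*(-5+ 11) = -96
-12*(-11+ 18) = -84
sum = -219
Area = |-219|/2 = 109.5000

109.5000 sq units


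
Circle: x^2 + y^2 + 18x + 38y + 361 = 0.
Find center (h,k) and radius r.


h = -D/2 = -18/2 = -9
k = -E/2 = -38/2 = -19
r^2 = h^2 + k^2 - F = 81 + 361 - 361 = 81
r = 9

Center (-9, -19), radius = 9


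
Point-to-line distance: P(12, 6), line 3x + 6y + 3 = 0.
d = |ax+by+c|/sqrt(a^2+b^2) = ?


|3*12 + 6*6 + 3| = |75| = 75
sqrt(9 + 36) = sqrt(45) = 6.7082
d = 75/sqrt(45) = 11.1803

11.1803


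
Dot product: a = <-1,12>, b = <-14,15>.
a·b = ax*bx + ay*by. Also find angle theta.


a·b = -1*(-14) + 12*15 = 14 + 180 = 194
|a| = sqrt(1+144) = 12.0416
|b| = sqrt(196+225) = 20.5183
cos(theta) = 194/(sqrt(145)*sqrt(421)) = 194/sqrt(61045) = 0.785193
theta = arccos(194/sqrt(61045)) = 38.2614 degrees

a·b = 194, theta = 38.2614 deg


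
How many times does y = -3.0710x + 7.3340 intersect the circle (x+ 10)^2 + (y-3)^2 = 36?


Substitute y = -3.0710x + 7.3340: (x+ 10)^2 + (-3.0710x+7.3340-3)^2 = 36
Expand to Ax^2 + Bx + C = 0, where b-k = 4.334
A = 1+m^2 = 10.431041
B = 2(m(b-k) - h) = 2(-3.0710*4.334 + 10) = -6.619428
C = h^2 + (b-k)^2 - r^2 = 100 + 18.783556 - 36 = 82.783556
disc = B^2-4AC = 43.8168 - 3454.0747 = -3410.2579
disc < 0

0 intersection points


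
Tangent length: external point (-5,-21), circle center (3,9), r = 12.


d = sqrt((-5-3)^2 + (-21-9)^2) = sqrt(64+900) = 31.0483
L = sqrt(964.0000 - 144) = sqrt(820.0000) = 28.6356

28.6356


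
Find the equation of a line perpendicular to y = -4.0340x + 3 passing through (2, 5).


Perpendicular slope = -1/m1 = -1/(-4.0340) = 0.2479
b2 = y0 - m2*x0 = 5 + 2/(-4.0340) = 5 - 0.4958 = 4.5042

y = 0.2479x + 4.5042


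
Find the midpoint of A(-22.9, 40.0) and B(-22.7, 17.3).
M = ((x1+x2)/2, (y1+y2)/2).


Mx = (-22.9 - 22.7)/2 = -45.6/2 = -22.8000
My = (40.0 + 17.3)/2 = 57.3/2 = 28.6500

(-22.8000, 28.6500)


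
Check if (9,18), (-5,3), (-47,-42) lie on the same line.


9*(3+ 42) - 5*(-42-18) - 47*(18-3)
= 405 + 300 - 705 = 0

Yes, collinear (determinant = 0)


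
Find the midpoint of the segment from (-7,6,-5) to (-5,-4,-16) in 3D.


Mx = (-7- 5)/2 = -6.0000
My = (6- 4)/2 = 1.0000
Mz = (-5- 16)/2 = -10.5000

M = (-6.0000, 1.0000, -10.5000)


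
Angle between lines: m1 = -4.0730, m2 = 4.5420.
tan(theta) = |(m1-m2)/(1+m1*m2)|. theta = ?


m1-m2 = -8.615
1+m1*m2 = -17.499566
tan(theta) = |-8.615/(-17.499566)| = 0.492298
theta = arctan(|-8.615/(-17.499566)|) = 26.2109 degrees (acute angle)

26.2109 degrees


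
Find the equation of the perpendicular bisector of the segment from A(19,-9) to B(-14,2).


Midpoint = (2.5, -3.5)
Slope of AB = dy/dx = 11/(-33) = -0.3333
Perp slope = -dx/dy = 33/11 = 3.0000
b = My - (perp slope)*Mx = -3.5 + (-33*2.5)/11 = -3.5 - 7.5000 = -11.0000

y = 3.0000x - 11.0000


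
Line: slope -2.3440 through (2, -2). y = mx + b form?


y + 2 = -2.3440(x - 2)
y = -2.3440x - 2 + 2.3440*2
y = -2.3440x + 2.6880

y = -2.3440x + 2.6880


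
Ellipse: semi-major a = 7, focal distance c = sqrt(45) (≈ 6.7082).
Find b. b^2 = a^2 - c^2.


b^2 = 7^2 - (sqrt(45))^2 = 49 - 45 = 4
b = sqrt(4) = 2

b = 2


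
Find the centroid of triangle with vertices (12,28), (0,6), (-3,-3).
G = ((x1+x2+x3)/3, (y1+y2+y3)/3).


Gx = (12+0- 3)/3 = 9/3 = 3.0000
Gy = (28+6- 3)/3 = 31/3 = 10.3333

G = (3.0000, 10.3333)


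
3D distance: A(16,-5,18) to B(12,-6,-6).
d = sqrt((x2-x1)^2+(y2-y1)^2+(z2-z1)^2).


dx=-4, dy=-1, dz=-24
d = sqrt(16+1+576) = sqrt(593) = 24.3516

24.3516


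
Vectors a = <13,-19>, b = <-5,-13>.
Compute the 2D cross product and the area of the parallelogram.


cross = 13*(-13) + 19*(-5) = -169 - 95 = -264
Parallelogram area = |-264| = 264

cross = -264, parallelogram area = 264


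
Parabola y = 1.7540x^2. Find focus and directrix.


a = 1.7540
1/(4a) = 0.1425
Focus = (0, 0.1425)
Directrix: y = -0.1425

Focus = (0, 0.1425), Directrix: y = -0.1425


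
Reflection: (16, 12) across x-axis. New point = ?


Reflection rule for x-axis: (x, -y)
(16, 12) -> (16, -12)

(16, -12)


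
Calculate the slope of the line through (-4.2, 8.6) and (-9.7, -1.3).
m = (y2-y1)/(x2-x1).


dy = -1.3 - 8.6 = -9.9
dx = -9.7 + 4.2 = -5.5
m = -9.9/(-5.5) = 1.8000

m = 1.8000


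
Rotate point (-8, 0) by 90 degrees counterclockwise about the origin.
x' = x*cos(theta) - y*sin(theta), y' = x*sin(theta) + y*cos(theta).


cos(90) = 0, sin(90) = 1
x' = -8*0 - 0*1 = 0
y' = -8*1 + 0*0 = -8

(0, -8)


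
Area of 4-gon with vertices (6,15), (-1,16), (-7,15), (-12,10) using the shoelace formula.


sum(xi*y_{i+1}) = 6*16 - 1*15 - 7*10 - 12*15 = -169
sum(yi*x_{i+1}) = 15*(-1) + 16*(-7) + 15*(-12) + 10*6 = -247
Area = |-169 + 247|/2 = 78/2 = 39.0000

39.0000 sq units


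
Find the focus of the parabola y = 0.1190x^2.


a = 0.1190
4a = 0.4760
focus = (0, 1/0.4760) = (0, 2.1008)

Focus = (0, 2.1008)


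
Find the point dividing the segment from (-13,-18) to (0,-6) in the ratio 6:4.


Px = (6*0 + 4*(-13))/10 = -52/10 = -5.2000
Py = (6*(-6) + 4*(-18))/10 = -108/10 = -10.8000

P = (-5.2000, -10.8000)


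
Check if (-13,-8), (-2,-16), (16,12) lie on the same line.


-13*(-16-12) - 2*(12+ 8) + 16*(-8+ 16)
= 364 - 40 + 128 = 452

No, not collinear (determinant = 452)


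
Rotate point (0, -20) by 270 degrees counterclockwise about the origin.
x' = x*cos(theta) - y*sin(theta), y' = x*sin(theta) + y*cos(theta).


cos(270) = 0, sin(270) = -1
x' = 0*0 + 20*(-1) = -20
y' = 0*(-1) - 20*0 = 0

(-20, 0)


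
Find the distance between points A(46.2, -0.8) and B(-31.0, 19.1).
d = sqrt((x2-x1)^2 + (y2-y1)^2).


dx = -31.0 - 46.2 = -77.2
dy = 19.1 + 0.8 = 19.9
d = sqrt(5959.84 + 396.01) = sqrt(6355.85) = 79.7236

79.7236


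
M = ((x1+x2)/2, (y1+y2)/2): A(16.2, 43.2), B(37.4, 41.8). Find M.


Mx = (16.2 + 37.4)/2 = 53.6/2 = 26.8000
My = (43.2 + 41.8)/2 = 85.0/2 = 42.5000

(26.8000, 42.5000)


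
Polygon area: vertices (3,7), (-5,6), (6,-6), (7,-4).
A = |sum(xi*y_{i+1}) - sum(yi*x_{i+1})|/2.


sum(xi*y_{i+1}) = 3*6 - 5*(-6) + 6*(-4) + 7*7 = 73
sum(yi*x_{i+1}) = 7*(-5) + 6*6 - 6*7 - 4*3 = -53
Area = |73 + 53|/2 = 126/2 = 63.0000

63.0000 sq units


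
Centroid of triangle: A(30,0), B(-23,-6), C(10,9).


Gx = (30- 23+10)/3 = 17/3 = 5.6667
Gy = (0- 6+9)/3 = 3/3 = 1.0000

G = (5.6667, 1.0000)


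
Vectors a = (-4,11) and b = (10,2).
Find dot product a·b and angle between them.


a·b = -4*10 + 11*2 = -40 + 22 = -18
|a| = sqrt(16+121) = 11.7047
|b| = sqrt(100+4) = 10.1980
cos(theta) = -18/(sqrt(137)*sqrt(104)) = -18/sqrt(14248) = -0.150798
theta = arccos(-18/sqrt(14248)) = 98.6732 degrees

a·b = -18, theta = 98.6732 deg


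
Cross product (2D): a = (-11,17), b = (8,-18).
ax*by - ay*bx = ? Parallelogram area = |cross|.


cross = -11*(-18) - 17*8 = 198 - 136 = 62
Parallelogram area = |62| = 62

cross = 62, parallelogram area = 62


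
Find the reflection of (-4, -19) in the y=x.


Reflection rule for y=x: (y, x)
(-4, -19) -> (-19, -4)

(-19, -4)


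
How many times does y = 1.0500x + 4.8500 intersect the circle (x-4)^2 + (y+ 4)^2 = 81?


Substitute y = 1.0500x + 4.8500: (x-4)^2 + (1.0500x+4.8500+ 4)^2 = 81
Expand to Ax^2 + Bx + C = 0, where b-k = 8.85
A = 1+m^2 = 2.1025
B = 2(m(b-k) - h) = 2(1.0500*8.85 - 4) = 10.585
C = h^2 + (b-k)^2 - r^2 = 16 + 78.3225 - 81 = 13.3225
disc = B^2-4AC = 112.0422 - 112.0422 = 0
disc = 0

1 intersection point (tangent)


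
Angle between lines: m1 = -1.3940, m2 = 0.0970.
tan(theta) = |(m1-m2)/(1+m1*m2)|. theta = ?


m1-m2 = -1.491
1+m1*m2 = 0.864782
tan(theta) = |-1.491/0.864782| = 1.724134
theta = arctan(|-1.491/0.864782|) = 59.8862 degrees (acute angle)

59.8862 degrees


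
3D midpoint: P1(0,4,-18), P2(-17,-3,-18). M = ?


Mx = (0- 17)/2 = -8.5000
My = (4- 3)/2 = 0.5000
Mz = (-18- 18)/2 = -18.0000

M = (-8.5000, 0.5000, -18.0000)


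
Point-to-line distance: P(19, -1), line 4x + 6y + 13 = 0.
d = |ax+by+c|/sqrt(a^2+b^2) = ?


|4*19 + 6*(-1) + 13| = |83| = 83
sqrt(16 + 36) = sqrt(52) = 7.2111
d = 83/sqrt(52) = 11.5100

11.5100


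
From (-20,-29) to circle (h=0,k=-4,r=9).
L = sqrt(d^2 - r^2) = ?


d = sqrt((-20-0)^2 + (-29+ 4)^2) = sqrt(400+625) = 32.0156
L = sqrt(1025.0000 - 81) = sqrt(944.0000) = 30.7246

30.7246


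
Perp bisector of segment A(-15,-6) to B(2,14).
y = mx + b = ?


Midpoint = (-6.5, 4)
Slope of AB = dy/dx = 20/17 = 1.1765
Perp slope = -dx/dy = -17/20 = -0.8500
b = My - (perp slope)*Mx = 4 + (17*(-6.5))/20 = 4 - 5.5250 = -1.5250

y = -0.8500x - 1.5250


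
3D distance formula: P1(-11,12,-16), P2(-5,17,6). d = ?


dx=6, dy=5, dz=22
d = sqrt(36+25+484) = sqrt(545) = 23.3452

23.3452


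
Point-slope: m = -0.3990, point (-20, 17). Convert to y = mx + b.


y - 17 = -0.3990(x + 20)
y = -0.3990x + 17 + 0.3990*(-20)
y = -0.3990x + 9.0200

y = -0.3990x + 9.0200


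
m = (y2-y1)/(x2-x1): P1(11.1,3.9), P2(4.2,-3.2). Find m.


dy = -3.2 - 3.9 = -7.1
dx = 4.2 - 11.1 = -6.9
m = -7.1/(-6.9) = 1.0290

m = 1.0290


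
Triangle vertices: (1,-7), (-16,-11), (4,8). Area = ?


1*(-11-8) = -19
-16*(8+ 7) = -240
4*(-7+ 11) = 16
sum = -243
Area = |-243|/2 = 121.5000

121.5000 sq units


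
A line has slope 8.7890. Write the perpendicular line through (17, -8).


Perpendicular slope = -1/m1 = -1/8.7890 = -0.1138
b2 = y0 - m2*x0 = -8 + 17/8.7890 = -8 + 1.9342 = -6.0658

y = -0.1138x - 6.0658


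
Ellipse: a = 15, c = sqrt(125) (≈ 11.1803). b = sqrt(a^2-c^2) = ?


b^2 = 15^2 - (sqrt(125))^2 = 225 - 125 = 100
b = sqrt(100) = 10

b = 10


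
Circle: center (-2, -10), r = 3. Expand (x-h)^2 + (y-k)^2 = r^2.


(x+ 2)^2 + (y+ 10)^2 = 3^2
D = -2h = 4, E = -2k = 20
F = h^2+k^2-r^2 = 4+100-9 = 95

x^2 + y^2 + 4x + 20y + 95 = 0


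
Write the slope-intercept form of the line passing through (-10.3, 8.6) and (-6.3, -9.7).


m = (-18.3)/(4) = -4.5750
b = y1 - m*x1 = 8.6 - (-18.3*(-10.3))/(4) = 8.6 - 47.1225 = -38.5225

y = -4.5750x - 38.5225


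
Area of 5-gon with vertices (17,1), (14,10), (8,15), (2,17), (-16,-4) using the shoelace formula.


sum(xi*y_{i+1}) = 17*10 + 14*15 + 8*17 + 2*(-4) - 16*1 = 492
sum(yi*x_{i+1}) = 1*14 + 10*8 + 15*2 + 17*(-16) - 4*17 = -216
Area = |492 + 216|/2 = 708/2 = 354.0000

354.0000 sq units


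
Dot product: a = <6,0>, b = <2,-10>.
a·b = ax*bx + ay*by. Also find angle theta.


a·b = 6*2 + 0*(-10) = 12 + 0 = 12
|a| = sqrt(36+0) = 6.0000
|b| = sqrt(4+100) = 10.1980
cos(theta) = 12/(sqrt(36)*sqrt(104)) = 12/sqrt(3744) = 0.196116
theta = arccos(12/sqrt(3744)) = 78.6901 degrees

a·b = 12, theta = 78.6901 deg


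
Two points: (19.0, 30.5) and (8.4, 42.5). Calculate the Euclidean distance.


dx = 8.4 - 19.0 = -10.6
dy = 42.5 - 30.5 = 12.0
d = sqrt(112.36 + 144.0) = sqrt(256.36) = 16.0112

16.0112


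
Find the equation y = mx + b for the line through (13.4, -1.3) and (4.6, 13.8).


m = (15.1)/(-8.8) = -1.7159
b = y1 - m*x1 = -1.3 - (15.1*13.4)/(-8.8) = -1.3 + 22.9932 = 21.6932

y = -1.7159x + 21.6932


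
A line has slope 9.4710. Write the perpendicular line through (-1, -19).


Perpendicular slope = -1/m1 = -1/9.4710 = -0.1056
b2 = y0 - m2*x0 = -19 - 1/9.4710 = -19 - 0.1056 = -19.1056

y = -0.1056x - 19.1056


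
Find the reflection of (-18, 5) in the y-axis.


Reflection rule for y-axis: (-x, y)
(-18, 5) -> (18, 5)

(18, 5)


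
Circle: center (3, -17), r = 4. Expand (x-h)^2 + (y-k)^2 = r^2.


(x-3)^2 + (y+ 17)^2 = 4^2
D = -2h = -6, E = -2k = 34
F = h^2+k^2-r^2 = 9+289-16 = 282

x^2 + y^2 - 6x + 34y + 282 = 0


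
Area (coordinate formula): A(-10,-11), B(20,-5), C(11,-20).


-10*(-5+ 20) = -150
20*(-20+ 11) = -180
11*(-11+ 5) = -66
sum = -396
Area = |-396|/2 = 198.0000

198.0000 sq units


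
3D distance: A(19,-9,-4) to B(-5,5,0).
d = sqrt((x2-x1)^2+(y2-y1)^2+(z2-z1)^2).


dx=-24, dy=14, dz=4
d = sqrt(576+196+16) = sqrt(788) = 28.0713

28.0713


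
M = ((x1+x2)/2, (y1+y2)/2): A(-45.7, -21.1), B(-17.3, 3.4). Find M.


Mx = (-45.7 - 17.3)/2 = -63.0/2 = -31.5000
My = (-21.1 + 3.4)/2 = -17.7/2 = -8.8500

(-31.5000, -8.8500)


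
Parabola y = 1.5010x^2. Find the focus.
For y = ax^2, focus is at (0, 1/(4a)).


a = 1.5010
4a = 6.0040
focus = (0, 1/6.0040) = (0, 0.1666)

Focus = (0, 0.1666)


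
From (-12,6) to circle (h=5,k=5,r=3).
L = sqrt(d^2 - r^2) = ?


d = sqrt((-12-5)^2 + (6-5)^2) = sqrt(289+1) = 17.0294
L = sqrt(290.0000 - 9) = sqrt(281.0000) = 16.7631

16.7631


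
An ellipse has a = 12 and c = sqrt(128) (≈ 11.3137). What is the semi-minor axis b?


b^2 = 12^2 - (sqrt(128))^2 = 144 - 128 = 16
b = sqrt(16) = 4

b = 4


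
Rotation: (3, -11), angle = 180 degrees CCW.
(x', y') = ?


cos(180) = -1, sin(180) = 0
x' = 3*(-1) + 11*0 = -3
y' = 3*0 - 11*(-1) = 11

(-3, 11)


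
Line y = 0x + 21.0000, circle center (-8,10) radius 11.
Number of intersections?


Substitute y = 0x + 21.0000: (x+ 8)^2 + (0x+21.0000-10)^2 = 121
Expand to Ax^2 + Bx + C = 0, where b-k = 11
A = 1+m^2 = 1
B = 2(m(b-k) - h) = 2(0*11 + 8) = 16
C = h^2 + (b-k)^2 - r^2 = 64 + 121 - 121 = 64
disc = B^2-4AC = 256.0000 - 256.0000 = 0
disc = 0

1 intersection point (tangent)


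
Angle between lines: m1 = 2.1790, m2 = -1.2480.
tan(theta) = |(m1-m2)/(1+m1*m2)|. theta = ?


m1-m2 = 3.427
1+m1*m2 = -1.719392
tan(theta) = |3.427/(-1.719392)| = 1.993146
theta = arctan(|3.427/(-1.719392)|) = 63.3562 degrees (acute angle)

63.3562 degrees


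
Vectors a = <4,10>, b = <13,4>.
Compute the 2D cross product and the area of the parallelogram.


cross = 4*4 - 10*13 = 16 - 130 = -114
Parallelogram area = |-114| = 114

cross = -114, parallelogram area = 114


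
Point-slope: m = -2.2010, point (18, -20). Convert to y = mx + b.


y + 20 = -2.2010(x - 18)
y = -2.2010x - 20 + 2.2010*18
y = -2.2010x + 19.6180

y = -2.2010x + 19.6180


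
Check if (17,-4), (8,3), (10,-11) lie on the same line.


17*(3+ 11) + 8*(-11+ 4) + 10*(-4-3)
= 238 - 56 - 70 = 112

No, not collinear (determinant = 112)


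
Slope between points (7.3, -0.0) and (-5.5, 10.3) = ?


dy = 10.3 + 0.0 = 10.3
dx = -5.5 - 7.3 = -12.8
m = 10.3/(-12.8) = -0.8047

m = -0.8047


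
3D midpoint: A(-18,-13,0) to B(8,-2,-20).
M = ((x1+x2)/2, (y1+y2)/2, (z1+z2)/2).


Mx = (-18+8)/2 = -5.0000
My = (-13- 2)/2 = -7.5000
Mz = (0- 20)/2 = -10.0000

M = (-5.0000, -7.5000, -10.0000)


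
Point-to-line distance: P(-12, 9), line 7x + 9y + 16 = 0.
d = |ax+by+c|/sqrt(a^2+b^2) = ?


|7*(-12) + 9*9 + 16| = |13| = 13
sqrt(49 + 81) = sqrt(130) = 11.4018
d = 13/sqrt(130) = 1.1402

1.1402


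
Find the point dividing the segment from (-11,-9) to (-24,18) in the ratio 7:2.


Px = (7*(-24) + 2*(-11))/9 = -190/9 = -21.1111
Py = (7*18 + 2*(-9))/9 = 108/9 = 12.0000

P = (-21.1111, 12.0000)


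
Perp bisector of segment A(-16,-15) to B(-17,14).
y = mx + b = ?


Midpoint = (-16.5, -0.5)
Slope of AB = dy/dx = 29/(-1) = -29.0000
Perp slope = -dx/dy = 1/29 = 0.0345
b = My - (perp slope)*Mx = -0.5 + (-1*(-16.5))/29 = -0.5 + 0.5690 = 0.0690

y = 0.0345x + 0.0690


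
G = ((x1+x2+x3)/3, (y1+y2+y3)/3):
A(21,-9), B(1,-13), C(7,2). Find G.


Gx = (21+1+7)/3 = 29/3 = 9.6667
Gy = (-9- 13+2)/3 = -20/3 = -6.6667

G = (9.6667, -6.6667)


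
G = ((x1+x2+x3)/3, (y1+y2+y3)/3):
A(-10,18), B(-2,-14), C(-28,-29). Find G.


Gx = (-10- 2- 28)/3 = -40/3 = -13.3333
Gy = (18- 14- 29)/3 = -25/3 = -8.3333

G = (-13.3333, -8.3333)


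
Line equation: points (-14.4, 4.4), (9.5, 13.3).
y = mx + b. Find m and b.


m = (8.9)/(23.9) = 0.3724
b = y1 - m*x1 = 4.4 - (8.9*(-14.4))/(23.9) = 4.4 + 5.3623 = 9.7623

y = 0.3724x + 9.7623


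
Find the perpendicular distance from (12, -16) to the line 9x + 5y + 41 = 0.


|9*12 + 5*(-16) + 41| = |69| = 69
sqrt(81 + 25) = sqrt(106) = 10.2956
d = 69/sqrt(106) = 6.7019

6.7019


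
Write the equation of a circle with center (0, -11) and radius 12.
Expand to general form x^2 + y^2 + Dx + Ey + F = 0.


(x-0)^2 + (y+ 11)^2 = 12^2
D = -2h = 0, E = -2k = 22
F = h^2+k^2-r^2 = 0+121-144 = -23

x^2 + y^2 + 22y - 23 = 0


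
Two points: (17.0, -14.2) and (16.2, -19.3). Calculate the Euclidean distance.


dx = 16.2 - 17.0 = -0.8
dy = -19.3 + 14.2 = -5.1
d = sqrt(0.64 + 26.01) = sqrt(26.65) = 5.1624

5.1624


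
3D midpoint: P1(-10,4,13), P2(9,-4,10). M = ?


Mx = (-10+9)/2 = -0.5000
My = (4- 4)/2 = 0
Mz = (13+10)/2 = 11.5000

M = (-0.5000, 0, 11.5000)


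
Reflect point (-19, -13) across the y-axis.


Reflection rule for y-axis: (-x, y)
(-19, -13) -> (19, -13)

(19, -13)


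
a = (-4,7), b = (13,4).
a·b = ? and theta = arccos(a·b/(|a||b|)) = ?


a·b = -4*13 + 7*4 = -52 + 28 = -24
|a| = sqrt(16+49) = 8.0623
|b| = sqrt(169+16) = 13.6015
cos(theta) = -24/(sqrt(65)*sqrt(185)) = -24/sqrt(12025) = -0.218861
theta = arccos(-24/sqrt(12025)) = 102.6422 degrees

a·b = -24, theta = 102.6422 deg


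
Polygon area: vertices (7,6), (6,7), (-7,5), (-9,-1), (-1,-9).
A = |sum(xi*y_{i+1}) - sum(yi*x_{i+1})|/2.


sum(xi*y_{i+1}) = 7*7 + 6*5 - 7*(-1) - 9*(-9) - 1*6 = 161
sum(yi*x_{i+1}) = 6*6 + 7*(-7) + 5*(-9) - 1*(-1) - 9*7 = -120
Area = |161 + 120|/2 = 281/2 = 140.5000

140.5000 sq units


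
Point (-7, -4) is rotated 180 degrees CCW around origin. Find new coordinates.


cos(180) = -1, sin(180) = 0
x' = -7*(-1) + 4*0 = 7
y' = -7*0 - 4*(-1) = 4

(7, 4)


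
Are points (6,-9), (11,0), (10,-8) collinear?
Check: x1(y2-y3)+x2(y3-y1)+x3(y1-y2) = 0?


6*(0+ 8) + 11*(-8+ 9) + 10*(-9-0)
= 48 + 11 - 90 = -31

No, not collinear (determinant = -31)


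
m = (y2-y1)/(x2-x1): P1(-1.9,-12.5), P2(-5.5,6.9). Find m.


dy = 6.9 + 12.5 = 19.4
dx = -5.5 + 1.9 = -3.6
m = 19.4/(-3.6) = -5.3889

m = -5.3889


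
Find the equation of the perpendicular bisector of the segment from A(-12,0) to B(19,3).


Midpoint = (3.5, 1.5)
Slope of AB = dy/dx = 3/31 = 0.0968
Perp slope = -dx/dy = -31/3 = -10.3333
b = My - (perp slope)*Mx = 1.5 + (31*3.5)/3 = 1.5 + 36.1667 = 37.6667

y = -10.3333x + 37.6667


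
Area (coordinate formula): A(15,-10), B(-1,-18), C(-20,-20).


15*(-18+ 20) = 30
-1*(-20+ 10) = 10
-20*(-10+ 18) = -160
sum = -120
Area = |-120|/2 = 60.0000

60.0000 sq units


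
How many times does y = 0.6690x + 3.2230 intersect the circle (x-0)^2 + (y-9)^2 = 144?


Substitute y = 0.6690x + 3.2230: (x-0)^2 + (0.6690x+3.2230-9)^2 = 144
Expand to Ax^2 + Bx + C = 0, where b-k = -5.777
A = 1+m^2 = 1.447561
B = 2(m(b-k) - h) = 2(0.6690*(-5.777) - 0) = -7.729626
C = h^2 + (b-k)^2 - r^2 = 0 + 33.373729 - 144 = -110.626271
disc = B^2-4AC = 59.7471 + 640.5531 = 700.3002
disc > 0

2 intersection points


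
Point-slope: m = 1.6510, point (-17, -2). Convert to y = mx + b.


y + 2 = 1.6510(x + 17)
y = 1.6510x - 2 - 1.6510*(-17)
y = 1.6510x + 26.0670

y = 1.6510x + 26.0670


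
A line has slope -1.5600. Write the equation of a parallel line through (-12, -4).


Parallel lines have equal slopes.
m2 = -1.5600
b2 = -4 + 1.5600*(-12) = -22.7200

y = -1.5600x - 22.7200


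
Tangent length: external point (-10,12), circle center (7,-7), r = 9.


d = sqrt((-10-7)^2 + (12+ 7)^2) = sqrt(289+361) = 25.4951
L = sqrt(650.0000 - 81) = sqrt(569.0000) = 23.8537

23.8537


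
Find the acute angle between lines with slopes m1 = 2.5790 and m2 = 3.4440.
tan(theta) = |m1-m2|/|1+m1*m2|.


m1-m2 = -0.865
1+m1*m2 = 9.882076
tan(theta) = |-0.865/9.882076| = 0.087532
theta = arctan(|-0.865/9.882076|) = 5.0025 degrees (acute angle)

5.0025 degrees


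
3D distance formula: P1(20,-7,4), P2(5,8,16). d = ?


dx=-15, dy=15, dz=12
d = sqrt(225+225+144) = sqrt(594) = 24.3721

24.3721


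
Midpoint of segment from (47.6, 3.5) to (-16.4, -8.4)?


Mx = (47.6 - 16.4)/2 = 31.2/2 = 15.6000
My = (3.5 - 8.4)/2 = -4.9/2 = -2.4500

(15.6000, -2.4500)


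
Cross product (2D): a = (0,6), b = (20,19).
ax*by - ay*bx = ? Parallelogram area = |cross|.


cross = 0*19 - 6*20 = 0 - 120 = -120
Parallelogram area = |-120| = 120

cross = -120, parallelogram area = 120


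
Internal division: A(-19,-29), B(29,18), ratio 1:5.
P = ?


Px = (1*29 + 5*(-19))/6 = -66/6 = -11.0000
Py = (1*18 + 5*(-29))/6 = -127/6 = -21.1667

P = (-11.0000, -21.1667)


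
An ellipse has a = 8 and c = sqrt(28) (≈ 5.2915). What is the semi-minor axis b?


b^2 = 8^2 - (sqrt(28))^2 = 64 - 28 = 36
b = sqrt(36) = 6

b = 6


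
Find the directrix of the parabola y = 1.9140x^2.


a = 1.9140
1/(4a) = 0.1306
directrix: y = -0.1306 = -0.1306

y = -0.1306


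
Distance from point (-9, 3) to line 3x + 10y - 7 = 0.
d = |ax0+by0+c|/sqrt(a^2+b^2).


|3*(-9) + 10*3 - 7| = |-4| = 4
sqrt(9 + 100) = sqrt(109) = 10.4403
d = 4/sqrt(109) = 0.3831

0.3831


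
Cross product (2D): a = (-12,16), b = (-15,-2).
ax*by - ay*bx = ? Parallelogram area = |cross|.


cross = -12*(-2) - 16*(-15) = 24 + 240 = 264
Parallelogram area = |264| = 264

cross = 264, parallelogram area = 264


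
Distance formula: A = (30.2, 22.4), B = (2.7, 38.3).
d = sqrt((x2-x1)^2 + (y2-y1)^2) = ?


dx = 2.7 - 30.2 = -27.5
dy = 38.3 - 22.4 = 15.9
d = sqrt(756.25 + 252.81) = sqrt(1009.06) = 31.7657

31.7657


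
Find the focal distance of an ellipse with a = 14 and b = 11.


c^2 = 14^2 - 11^2 = 196 - 121 = 75
c = sqrt(75) = 8.6603

c = 8.6603


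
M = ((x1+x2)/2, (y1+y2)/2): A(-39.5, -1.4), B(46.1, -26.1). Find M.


Mx = (-39.5 + 46.1)/2 = 6.6/2 = 3.3000
My = (-1.4 - 26.1)/2 = -27.5/2 = -13.7500

(3.3000, -13.7500)


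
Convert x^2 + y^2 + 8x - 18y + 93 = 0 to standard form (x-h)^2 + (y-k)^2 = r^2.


h = -D/2 = -8/2 = -4
k = -E/2 = 18/2 = 9
r^2 = h^2 + k^2 - F = 16 + 81 - 93 = 4
r = 2

Center (-4, 9), radius = 2


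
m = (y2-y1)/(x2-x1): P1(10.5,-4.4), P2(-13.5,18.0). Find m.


dy = 18.0 + 4.4 = 22.4
dx = -13.5 - 10.5 = -24.0
m = 22.4/(-24.0) = -0.9333

m = -0.9333


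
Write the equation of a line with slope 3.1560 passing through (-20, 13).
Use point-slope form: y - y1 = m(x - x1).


y - 13 = 3.1560(x + 20)
y = 3.1560x + 13 - 3.1560*(-20)
y = 3.1560x + 76.1200

y = 3.1560x + 76.1200


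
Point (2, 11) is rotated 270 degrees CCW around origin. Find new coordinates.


cos(270) = 0, sin(270) = -1
x' = 2*0 - 11*(-1) = 11
y' = 2*(-1) + 11*0 = -2

(11, -2)


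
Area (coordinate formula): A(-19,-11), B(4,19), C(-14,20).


-19*(19-20) = 19
4*(20+ 11) = 124
-14*(-11-19) = 420
sum = 563
Area = |563|/2 = 281.5000

281.5000 sq units


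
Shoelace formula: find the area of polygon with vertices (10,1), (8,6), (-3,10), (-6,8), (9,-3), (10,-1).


sum(xi*y_{i+1}) = 10*6 + 8*10 - 3*8 - 6*(-3) + 9*(-1) + 10*1 = 135
sum(yi*x_{i+1}) = 1*8 + 6*(-3) + 10*(-6) + 8*9 - 3*10 - 1*10 = -38
Area = |135 + 38|/2 = 173/2 = 86.5000

86.5000 sq units


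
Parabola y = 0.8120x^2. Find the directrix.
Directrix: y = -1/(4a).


a = 0.8120
1/(4a) = 0.3079
directrix: y = -0.3079 = -0.3079

y = -0.3079


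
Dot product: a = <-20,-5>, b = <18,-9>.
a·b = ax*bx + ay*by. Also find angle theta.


a·b = -20*18 - 5*(-9) = -360 + 45 = -315
|a| = sqrt(400+25) = 20.6155
|b| = sqrt(324+81) = 20.1246
cos(theta) = -315/(sqrt(425)*sqrt(405)) = -315/sqrt(172125) = -0.759257
theta = arccos(-315/sqrt(172125)) = 139.3987 degrees

a·b = -315, theta = 139.3987 deg


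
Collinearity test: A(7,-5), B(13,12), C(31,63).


7*(12-63) + 13*(63+ 5) + 31*(-5-12)
= -357 + 884 - 527 = 0

Yes, collinear (determinant = 0)


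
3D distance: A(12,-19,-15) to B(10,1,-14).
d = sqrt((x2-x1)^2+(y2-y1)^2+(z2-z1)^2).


dx=-2, dy=20, dz=1
d = sqrt(4+400+1) = sqrt(405) = 20.1246

20.1246


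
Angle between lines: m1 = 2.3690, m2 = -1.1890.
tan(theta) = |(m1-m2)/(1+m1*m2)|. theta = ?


m1-m2 = 3.558
1+m1*m2 = -1.816741
tan(theta) = |3.558/(-1.816741)| = 1.958452
theta = arctan(|3.558/(-1.816741)|) = 62.9508 degrees (acute angle)

62.9508 degrees


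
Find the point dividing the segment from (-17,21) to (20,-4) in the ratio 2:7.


Px = (2*20 + 7*(-17))/9 = -79/9 = -8.7778
Py = (2*(-4) + 7*21)/9 = 139/9 = 15.4444

P = (-8.7778, 15.4444)


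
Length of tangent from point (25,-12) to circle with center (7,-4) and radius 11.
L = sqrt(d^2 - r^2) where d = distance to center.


d = sqrt((25-7)^2 + (-12+ 4)^2) = sqrt(324+64) = 19.6977
L = sqrt(388.0000 - 121) = sqrt(267.0000) = 16.3401

16.3401


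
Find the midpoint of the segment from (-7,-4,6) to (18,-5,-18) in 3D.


Mx = (-7+18)/2 = 5.5000
My = (-4- 5)/2 = -4.5000
Mz = (6- 18)/2 = -6.0000

M = (5.5000, -4.5000, -6.0000)


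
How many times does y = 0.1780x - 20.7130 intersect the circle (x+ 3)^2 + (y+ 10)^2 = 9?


Substitute y = 0.1780x - 20.7130: (x+ 3)^2 + (0.1780x- 20.7130+ 10)^2 = 9
Expand to Ax^2 + Bx + C = 0, where b-k = -10.713
A = 1+m^2 = 1.031684
B = 2(m(b-k) - h) = 2(0.1780*(-10.713) + 3) = 2.186172
C = h^2 + (b-k)^2 - r^2 = 9 + 114.768369 - 9 = 114.768369
disc = B^2-4AC = 4.7793 - 473.6188 = -468.8395
disc < 0

0 intersection points


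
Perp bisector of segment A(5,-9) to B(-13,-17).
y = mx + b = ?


Midpoint = (-4, -13)
Slope of AB = dy/dx = -8/(-18) = 0.4444
Perp slope = -dx/dy = -18/8 = -2.2500
b = My - (perp slope)*Mx = -13 + (-18*(-4))/(-8) = -13 - 9.0000 = -22.0000

y = -2.2500x - 22.0000


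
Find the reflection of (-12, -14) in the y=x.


Reflection rule for y=x: (y, x)
(-12, -14) -> (-14, -12)

(-14, -12)


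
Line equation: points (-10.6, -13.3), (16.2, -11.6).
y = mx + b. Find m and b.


m = (1.7)/(26.8) = 0.0634
b = y1 - m*x1 = -13.3 - (1.7*(-10.6))/(26.8) = -13.3 + 0.6724 = -12.6276

y = 0.0634x - 12.6276


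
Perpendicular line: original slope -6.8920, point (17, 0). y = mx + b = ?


Perpendicular slope = -1/m1 = -1/(-6.8920) = 0.1451
b2 = y0 - m2*x0 = 0 + 17/(-6.8920) = 0 - 2.4666 = -2.4666

y = 0.1451x - 2.4666


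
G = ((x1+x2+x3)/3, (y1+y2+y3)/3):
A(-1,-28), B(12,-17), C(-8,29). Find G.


Gx = (-1+12- 8)/3 = 3/3 = 1.0000
Gy = (-28- 17+29)/3 = -16/3 = -5.3333

G = (1.0000, -5.3333)


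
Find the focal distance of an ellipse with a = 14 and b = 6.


c^2 = 14^2 - 6^2 = 196 - 36 = 160
c = sqrt(160) = 12.6491

c = 12.6491


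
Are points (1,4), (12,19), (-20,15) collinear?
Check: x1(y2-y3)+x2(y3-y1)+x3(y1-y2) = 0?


1*(19-15) + 12*(15-4) - 20*(4-19)
= 4 + 132 + 300 = 436

No, not collinear (determinant = 436)


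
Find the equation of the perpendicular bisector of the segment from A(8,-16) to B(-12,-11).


Midpoint = (-2, -13.5)
Slope of AB = dy/dx = 5/(-20) = -0.2500
Perp slope = -dx/dy = 20/5 = 4.0000
b = My - (perp slope)*Mx = -13.5 + (-20*(-2))/5 = -13.5 + 8.0000 = -5.5000

y = 4.0000x - 5.5000


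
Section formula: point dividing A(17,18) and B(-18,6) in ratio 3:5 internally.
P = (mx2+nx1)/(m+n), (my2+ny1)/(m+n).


Px = (3*(-18) + 5*17)/8 = 31/8 = 3.8750
Py = (3*6 + 5*18)/8 = 108/8 = 13.5000

P = (3.8750, 13.5000)


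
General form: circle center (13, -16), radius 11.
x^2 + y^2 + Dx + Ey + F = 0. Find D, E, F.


(x-13)^2 + (y+ 16)^2 = 11^2
D = -2h = -26, E = -2k = 32
F = h^2+k^2-r^2 = 169+256-121 = 304

D = -26, E = 32, F = 304


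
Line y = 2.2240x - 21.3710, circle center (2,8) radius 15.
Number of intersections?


Substitute y = 2.2240x - 21.3710: (x-2)^2 + (2.2240x- 21.3710-8)^2 = 225
Expand to Ax^2 + Bx + C = 0, where b-k = -29.371
A = 1+m^2 = 5.946176
B = 2(m(b-k) - h) = 2(2.2240*(-29.371) - 2) = -134.642208
C = h^2 + (b-k)^2 - r^2 = 4 + 862.655641 - 225 = 641.655641
disc = B^2-4AC = 18128.5242 - 15261.5895 = 2866.9347
disc > 0

2 intersection points


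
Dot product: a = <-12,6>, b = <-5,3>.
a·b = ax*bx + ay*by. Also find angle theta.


a·b = -12*(-5) + 6*3 = 60 + 18 = 78
|a| = sqrt(144+36) = 13.4164
|b| = sqrt(25+9) = 5.8310
cos(theta) = 78/(sqrt(180)*sqrt(34)) = 78/sqrt(6120) = 0.997054
theta = arccos(78/sqrt(6120)) = 4.3987 degrees

a·b = 78, theta = 4.3987 deg


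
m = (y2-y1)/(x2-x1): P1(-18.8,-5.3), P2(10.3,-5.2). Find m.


dy = -5.2 + 5.3 = 0.1
dx = 10.3 + 18.8 = 29.1
m = 0.1/29.1 = 0.0034

m = 0.0034


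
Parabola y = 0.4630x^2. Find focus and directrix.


a = 0.4630
1/(4a) = 0.5400
Focus = (0, 0.5400)
Directrix: y = -0.5400

Focus = (0, 0.5400), Directrix: y = -0.5400


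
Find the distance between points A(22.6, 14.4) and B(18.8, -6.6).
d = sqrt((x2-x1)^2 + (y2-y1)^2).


dx = 18.8 - 22.6 = -3.8
dy = -6.6 - 14.4 = -21.0
d = sqrt(14.44 + 441.0) = sqrt(455.44) = 21.3410

21.3410


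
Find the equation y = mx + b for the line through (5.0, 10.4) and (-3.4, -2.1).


m = (-12.5)/(-8.4) = 1.4881
b = y1 - m*x1 = 10.4 - (-12.5*5.0)/(-8.4) = 10.4 - 7.4405 = 2.9595

y = 1.4881x + 2.9595


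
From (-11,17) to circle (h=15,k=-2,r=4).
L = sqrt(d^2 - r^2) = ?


d = sqrt((-11-15)^2 + (17+ 2)^2) = sqrt(676+361) = 32.2025
L = sqrt(1037.0000 - 16) = sqrt(1021.0000) = 31.9531

31.9531


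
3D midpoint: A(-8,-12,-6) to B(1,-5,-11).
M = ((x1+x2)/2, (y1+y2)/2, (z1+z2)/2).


Mx = (-8+1)/2 = -3.5000
My = (-12- 5)/2 = -8.5000
Mz = (-6- 11)/2 = -8.5000

M = (-3.5000, -8.5000, -8.5000)


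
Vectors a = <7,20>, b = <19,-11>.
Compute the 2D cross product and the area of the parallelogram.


cross = 7*(-11) - 20*19 = -77 - 380 = -457
Parallelogram area = |-457| = 457

cross = -457, parallelogram area = 457


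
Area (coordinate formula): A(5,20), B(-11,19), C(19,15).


5*(19-15) = 20
-11*(15-20) = 55
19*(20-19) = 19
sum = 94
Area = |94|/2 = 47.0000

47.0000 sq units


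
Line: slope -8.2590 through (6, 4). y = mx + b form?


y - 4 = -8.2590(x - 6)
y = -8.2590x + 4 + 8.2590*6
y = -8.2590x + 53.5540

y = -8.2590x + 53.5540


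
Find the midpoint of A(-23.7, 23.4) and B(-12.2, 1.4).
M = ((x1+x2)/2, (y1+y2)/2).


Mx = (-23.7 - 12.2)/2 = -35.9/2 = -17.9500
My = (23.4 + 1.4)/2 = 24.8/2 = 12.4000

(-17.9500, 12.4000)


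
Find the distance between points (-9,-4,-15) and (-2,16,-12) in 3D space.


dx=7, dy=20, dz=3
d = sqrt(49+400+9) = sqrt(458) = 21.4009

21.4009


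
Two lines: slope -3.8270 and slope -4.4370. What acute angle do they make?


m1-m2 = 0.61
1+m1*m2 = 17.980399
tan(theta) = |0.61/17.980399| = 0.033926
theta = arctan(|0.61/17.980399|) = 1.9431 degrees (acute angle)

1.9431 degrees


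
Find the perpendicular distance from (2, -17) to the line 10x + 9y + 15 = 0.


|10*2 + 9*(-17) + 15| = |-118| = 118
sqrt(100 + 81) = sqrt(181) = 13.4536
d = 118/sqrt(181) = 8.7709

8.7709


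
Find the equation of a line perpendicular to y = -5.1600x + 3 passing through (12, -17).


Perpendicular slope = -1/m1 = -1/(-5.1600) = 0.1938
b2 = y0 - m2*x0 = -17 + 12/(-5.1600) = -17 - 2.3256 = -19.3256

y = 0.1938x - 19.3256


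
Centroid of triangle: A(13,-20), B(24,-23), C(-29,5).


Gx = (13+24- 29)/3 = 8/3 = 2.6667
Gy = (-20- 23+5)/3 = -38/3 = -12.6667

G = (2.6667, -12.6667)


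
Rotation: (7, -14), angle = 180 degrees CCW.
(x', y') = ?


cos(180) = -1, sin(180) = 0
x' = 7*(-1) + 14*0 = -7
y' = 7*0 - 14*(-1) = 14

(-7, 14)


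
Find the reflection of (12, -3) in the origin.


Reflection rule for origin: (-x, -y)
(12, -3) -> (-12, 3)

(-12, 3)


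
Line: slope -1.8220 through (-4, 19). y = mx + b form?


y - 19 = -1.8220(x + 4)
y = -1.8220x + 19 + 1.8220*(-4)
y = -1.8220x + 11.7120

y = -1.8220x + 11.7120


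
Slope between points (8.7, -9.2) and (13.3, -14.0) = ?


dy = -14.0 + 9.2 = -4.8
dx = 13.3 - 8.7 = 4.6
m = -4.8/4.6 = -1.0435

m = -1.0435


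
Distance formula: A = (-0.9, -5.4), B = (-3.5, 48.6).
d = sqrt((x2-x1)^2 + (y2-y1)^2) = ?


dx = -3.5 + 0.9 = -2.6
dy = 48.6 + 5.4 = 54.0
d = sqrt(6.76 + 2916.0) = sqrt(2922.76) = 54.0626

54.0626


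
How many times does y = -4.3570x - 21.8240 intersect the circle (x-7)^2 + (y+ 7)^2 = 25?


Substitute y = -4.3570x - 21.8240: (x-7)^2 + (-4.3570x- 21.8240+ 7)^2 = 25
Expand to Ax^2 + Bx + C = 0, where b-k = -14.824
A = 1+m^2 = 19.983449
B = 2(m(b-k) - h) = 2(-4.3570*(-14.824) - 7) = 115.176336
C = h^2 + (b-k)^2 - r^2 = 49 + 219.750976 - 25 = 243.750976
disc = B^2-4AC = 13265.5884 - 19483.9408 = -6218.3524
disc < 0

0 intersection points


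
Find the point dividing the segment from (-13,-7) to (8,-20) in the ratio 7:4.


Px = (7*8 + 4*(-13))/11 = 4/11 = 0.3636
Py = (7*(-20) + 4*(-7))/11 = -168/11 = -15.2727

P = (0.3636, -15.2727)


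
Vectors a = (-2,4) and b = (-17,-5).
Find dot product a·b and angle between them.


a·b = -2*(-17) + 4*(-5) = 34 - 20 = 14
|a| = sqrt(4+16) = 4.4721
|b| = sqrt(289+25) = 17.7200
cos(theta) = 14/(sqrt(20)*sqrt(314)) = 14/sqrt(6280) = 0.176664
theta = arccos(14/sqrt(6280)) = 79.8245 degrees

a·b = 14, theta = 79.8245 deg


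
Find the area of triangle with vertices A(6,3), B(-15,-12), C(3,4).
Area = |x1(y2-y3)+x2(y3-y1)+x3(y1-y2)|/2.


6*(-12-4) = -96
-15*(4-3) = -15
3*(3+ 12) = 45
sum = -66
Area = |-66|/2 = 33.0000

33.0000 sq units


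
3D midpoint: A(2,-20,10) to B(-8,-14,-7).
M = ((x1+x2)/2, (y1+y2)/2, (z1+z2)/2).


Mx = (2- 8)/2 = -3.0000
My = (-20- 14)/2 = -17.0000
Mz = (10- 7)/2 = 1.5000

M = (-3.0000, -17.0000, 1.5000)


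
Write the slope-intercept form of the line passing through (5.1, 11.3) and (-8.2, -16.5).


m = (-27.8)/(-13.3) = 2.0902
b = y1 - m*x1 = 11.3 - (-27.8*5.1)/(-13.3) = 11.3 - 10.6602 = 0.6398

y = 2.0902x + 0.6398


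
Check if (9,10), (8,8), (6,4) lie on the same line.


9*(8-4) + 8*(4-10) + 6*(10-8)
= 36 - 48 + 12 = 0

Yes, collinear (determinant = 0)
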